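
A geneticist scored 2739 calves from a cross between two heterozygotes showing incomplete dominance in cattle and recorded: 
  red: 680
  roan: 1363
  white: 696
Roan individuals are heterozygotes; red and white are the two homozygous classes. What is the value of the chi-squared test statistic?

0.249

With incomplete dominance, a heterozygote × heterozygote cross gives a 1:2:1 phenotypic ratio.
Total ratio parts = 4. Expected numbers out of 2739:
  red: 2739 × 1/4 = 684.75
  roan: 2739 × 2/4 = 1369.5
  white: 2739 × 1/4 = 684.75
χ² = Σ (O − E)² / E
  red: (680 − 684.75)² / 684.75 = 0.0329
  roan: (1363 − 1369.5)² / 1369.5 = 0.0309
  white: (696 − 684.75)² / 684.75 = 0.1848
χ² = 0.0329 + 0.0309 + 0.1848 = 0.2486 ≈ 0.249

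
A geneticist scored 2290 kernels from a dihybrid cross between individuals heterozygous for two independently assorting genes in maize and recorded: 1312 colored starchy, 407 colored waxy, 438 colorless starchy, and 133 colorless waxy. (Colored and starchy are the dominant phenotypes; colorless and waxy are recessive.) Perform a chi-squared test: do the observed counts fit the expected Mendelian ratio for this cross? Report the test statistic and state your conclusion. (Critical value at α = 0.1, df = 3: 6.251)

A dihybrid F₂ with independent assortment and complete dominance at both loci gives a 9:3:3:1 phenotypic ratio.
Expected counts for N = 2290 under a 9:3:3:1 ratio (total parts = 16):
  colored starchy: 2290 × 9/16 = 1288.125
  colored waxy: 2290 × 3/16 = 429.375
  colorless starchy: 2290 × 3/16 = 429.375
  colorless waxy: 2290 × 1/16 = 143.125
χ² = Σ (O − E)² / E
  colored starchy: (1312 − 1288.125)² / 1288.125 = 0.4425
  colored waxy: (407 − 429.375)² / 429.375 = 1.1660
  colorless starchy: (438 − 429.375)² / 429.375 = 0.1733
  colorless waxy: (133 − 143.125)² / 143.125 = 0.7163
χ² = 0.4425 + 1.1660 + 0.1733 + 0.7163 = 2.4981 ≈ 2.498
Degrees of freedom = 4 − 1 = 3; critical value at α = 0.1 is 6.251.
Since 2.498 < 6.251, we fail to reject the null hypothesis — the data are consistent with the 9:3:3:1 ratio.

2.498; consistent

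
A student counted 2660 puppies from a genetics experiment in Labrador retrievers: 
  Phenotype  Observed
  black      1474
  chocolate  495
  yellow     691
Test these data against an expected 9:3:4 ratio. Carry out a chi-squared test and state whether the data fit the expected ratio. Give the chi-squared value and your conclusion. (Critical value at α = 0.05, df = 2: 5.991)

1.376; consistent

The 9:3:4 ratio has 16 parts, so with N = 2660 the expected counts are:
  black: 2660 × 9/16 = 1496.25
  chocolate: 2660 × 3/16 = 498.75
  yellow: 2660 × 4/16 = 665
χ² = Σ (O − E)² / E
  black: (1474 − 1496.25)² / 1496.25 = 0.3309
  chocolate: (495 − 498.75)² / 498.75 = 0.0282
  yellow: (691 − 665)² / 665 = 1.0165
χ² = 0.3309 + 0.0282 + 1.0165 = 1.3756 ≈ 1.376
Degrees of freedom = 3 − 1 = 2; critical value at α = 0.05 is 5.991.
Since 1.376 < 5.991, we fail to reject the null hypothesis — the data are consistent with the 9:3:4 ratio.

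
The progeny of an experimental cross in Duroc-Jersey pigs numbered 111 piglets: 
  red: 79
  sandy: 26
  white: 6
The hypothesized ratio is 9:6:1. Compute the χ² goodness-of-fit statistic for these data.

Total ratio parts = 16. Expected numbers out of 111:
  red: 111 × 9/16 = 62.4375
  sandy: 111 × 6/16 = 41.625
  white: 111 × 1/16 = 6.9375
χ² = Σ (O − E)² / E
  red: (79 − 62.4375)² / 62.4375 = 4.3935
  sandy: (26 − 41.625)² / 41.625 = 5.8652
  white: (6 − 6.9375)² / 6.9375 = 0.1267
χ² = 4.3935 + 5.8652 + 0.1267 = 10.3854 ≈ 10.385

10.385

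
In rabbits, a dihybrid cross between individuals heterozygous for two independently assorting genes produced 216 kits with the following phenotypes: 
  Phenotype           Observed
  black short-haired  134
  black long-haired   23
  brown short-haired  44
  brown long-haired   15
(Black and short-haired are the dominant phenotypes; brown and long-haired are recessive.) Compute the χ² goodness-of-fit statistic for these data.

A dihybrid F₂ with independent assortment and complete dominance at both loci gives a 9:3:3:1 phenotypic ratio.
The 9:3:3:1 ratio has 16 parts, so with N = 216 the expected counts are:
  black short-haired: 216 × 9/16 = 121.5
  black long-haired: 216 × 3/16 = 40.5
  brown short-haired: 216 × 3/16 = 40.5
  brown long-haired: 216 × 1/16 = 13.5
χ² = Σ (O − E)² / E
  black short-haired: (134 − 121.5)² / 121.5 = 1.2860
  black long-haired: (23 − 40.5)² / 40.5 = 7.5617
  brown short-haired: (44 − 40.5)² / 40.5 = 0.3025
  brown long-haired: (15 − 13.5)² / 13.5 = 0.1667
χ² = 1.2860 + 7.5617 + 0.3025 + 0.1667 = 9.3169 ≈ 9.317

9.317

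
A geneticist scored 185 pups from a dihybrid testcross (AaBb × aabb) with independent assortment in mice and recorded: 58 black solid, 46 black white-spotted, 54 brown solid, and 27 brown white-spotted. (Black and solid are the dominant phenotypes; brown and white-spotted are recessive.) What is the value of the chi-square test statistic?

12.297

A dihybrid testcross with independent assortment gives a 1:1:1:1 ratio.
Under the 1:1:1:1 hypothesis (Σ ratio = 4, N = 185):
  black solid: 185 × 1/4 = 46.25
  black white-spotted: 185 × 1/4 = 46.25
  brown solid: 185 × 1/4 = 46.25
  brown white-spotted: 185 × 1/4 = 46.25
χ² = Σ (O − E)² / E
  black solid: (58 − 46.25)² / 46.25 = 2.9851
  black white-spotted: (46 − 46.25)² / 46.25 = 0.0014
  brown solid: (54 − 46.25)² / 46.25 = 1.2986
  brown white-spotted: (27 − 46.25)² / 46.25 = 8.0122
χ² = 2.9851 + 0.0014 + 1.2986 + 8.0122 = 12.2973 ≈ 12.297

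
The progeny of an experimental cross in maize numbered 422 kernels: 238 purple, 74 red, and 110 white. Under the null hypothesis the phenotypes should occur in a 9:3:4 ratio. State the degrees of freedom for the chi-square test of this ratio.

2

A goodness-of-fit test with 3 phenotype classes has df = 3 − 1 = 2.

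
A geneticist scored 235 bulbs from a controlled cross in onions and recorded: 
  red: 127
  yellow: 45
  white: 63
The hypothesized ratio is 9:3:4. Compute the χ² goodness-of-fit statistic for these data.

The 9:3:4 ratio has 16 parts, so with N = 235 the expected counts are:
  red: 235 × 9/16 = 132.1875
  yellow: 235 × 3/16 = 44.0625
  white: 235 × 4/16 = 58.75
χ² = Σ (O − E)² / E
  red: (127 − 132.1875)² / 132.1875 = 0.2036
  yellow: (45 − 44.0625)² / 44.0625 = 0.0199
  white: (63 − 58.75)² / 58.75 = 0.3074
χ² = 0.2036 + 0.0199 + 0.3074 = 0.5309 ≈ 0.531

0.531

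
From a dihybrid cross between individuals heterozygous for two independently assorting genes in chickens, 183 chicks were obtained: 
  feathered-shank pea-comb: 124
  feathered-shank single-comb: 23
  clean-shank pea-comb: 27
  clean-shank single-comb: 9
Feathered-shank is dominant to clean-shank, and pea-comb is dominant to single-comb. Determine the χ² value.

A dihybrid F₂ with independent assortment and complete dominance at both loci gives a 9:3:3:1 phenotypic ratio.
Total ratio parts = 16. Expected numbers out of 183:
  feathered-shank pea-comb: 183 × 9/16 = 102.9375
  feathered-shank single-comb: 183 × 3/16 = 34.3125
  clean-shank pea-comb: 183 × 3/16 = 34.3125
  clean-shank single-comb: 183 × 1/16 = 11.4375
χ² = Σ (O − E)² / E
  feathered-shank pea-comb: (124 − 102.9375)² / 102.9375 = 4.3097
  feathered-shank single-comb: (23 − 34.3125)² / 34.3125 = 3.7296
  clean-shank pea-comb: (27 − 34.3125)² / 34.3125 = 1.5584
  clean-shank single-comb: (9 − 11.4375)² / 11.4375 = 0.5195
χ² = 4.3097 + 3.7296 + 1.5584 + 0.5195 = 10.1172 ≈ 10.117

10.117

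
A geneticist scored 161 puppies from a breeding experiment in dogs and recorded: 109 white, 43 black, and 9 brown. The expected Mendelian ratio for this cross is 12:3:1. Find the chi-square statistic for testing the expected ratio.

The 12:3:1 ratio has 16 parts, so with N = 161 the expected counts are:
  white: 161 × 12/16 = 120.75
  black: 161 × 3/16 = 30.1875
  brown: 161 × 1/16 = 10.0625
χ² = Σ (O − E)² / E
  white: (109 − 120.75)² / 120.75 = 1.1434
  black: (43 − 30.1875)² / 30.1875 = 5.4380
  brown: (9 − 10.0625)² / 10.0625 = 0.1122
χ² = 1.1434 + 5.4380 + 0.1122 = 6.6936 ≈ 6.694

6.694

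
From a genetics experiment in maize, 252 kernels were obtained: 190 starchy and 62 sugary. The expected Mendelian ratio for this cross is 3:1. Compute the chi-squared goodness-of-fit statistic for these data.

Under the 3:1 hypothesis (Σ ratio = 4, N = 252):
  starchy: 252 × 3/4 = 189
  sugary: 252 × 1/4 = 63
χ² = Σ (O − E)² / E
  starchy: (190 − 189)² / 189 = 0.0053
  sugary: (62 − 63)² / 63 = 0.0159
χ² = 0.0053 + 0.0159 = 0.0212 ≈ 0.021

0.021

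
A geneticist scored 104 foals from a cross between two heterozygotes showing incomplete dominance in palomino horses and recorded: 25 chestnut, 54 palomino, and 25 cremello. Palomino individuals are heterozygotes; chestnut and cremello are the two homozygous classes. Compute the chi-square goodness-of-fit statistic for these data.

0.154

With incomplete dominance, a heterozygote × heterozygote cross gives a 1:2:1 phenotypic ratio.
Total ratio parts = 4. Expected numbers out of 104:
  chestnut: 104 × 1/4 = 26
  palomino: 104 × 2/4 = 52
  cremello: 104 × 1/4 = 26
χ² = Σ (O − E)² / E
  chestnut: (25 − 26)² / 26 = 0.0385
  palomino: (54 − 52)² / 52 = 0.0769
  cremello: (25 − 26)² / 26 = 0.0385
χ² = 0.0385 + 0.0769 + 0.0385 = 0.1539 ≈ 0.154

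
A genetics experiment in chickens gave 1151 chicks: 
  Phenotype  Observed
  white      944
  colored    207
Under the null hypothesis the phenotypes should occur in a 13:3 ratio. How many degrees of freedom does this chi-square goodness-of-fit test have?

A goodness-of-fit test with 2 phenotype classes has df = 2 − 1 = 1.

1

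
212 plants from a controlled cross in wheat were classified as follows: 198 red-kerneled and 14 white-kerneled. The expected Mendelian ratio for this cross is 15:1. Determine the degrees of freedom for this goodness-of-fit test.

A goodness-of-fit test with 2 phenotype classes has df = 2 − 1 = 1.

1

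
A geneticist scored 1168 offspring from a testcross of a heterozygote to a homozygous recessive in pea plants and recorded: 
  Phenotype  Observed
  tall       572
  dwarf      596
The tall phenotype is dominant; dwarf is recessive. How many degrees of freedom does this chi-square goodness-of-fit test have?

1

A testcross of a heterozygote (Aa × aa) gives a 1:1 phenotypic ratio.
A goodness-of-fit test with 2 phenotype classes has df = 2 − 1 = 1.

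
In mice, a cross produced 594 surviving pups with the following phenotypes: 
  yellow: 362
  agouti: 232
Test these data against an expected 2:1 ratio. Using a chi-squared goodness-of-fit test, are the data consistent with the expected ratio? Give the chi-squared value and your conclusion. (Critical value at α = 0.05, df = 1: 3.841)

Expected counts for N = 594 under a 2:1 ratio (total parts = 3):
  yellow: 594 × 2/3 = 396
  agouti: 594 × 1/3 = 198
χ² = Σ (O − E)² / E
  yellow: (362 − 396)² / 396 = 2.9192
  agouti: (232 − 198)² / 198 = 5.8384
χ² = 2.9192 + 5.8384 = 8.7576 ≈ 8.758
Degrees of freedom = 2 − 1 = 1; critical value at α = 0.05 is 3.841.
Since 8.758 > 3.841, we reject the null hypothesis — the data do not fit the 2:1 ratio.

8.758; not consistent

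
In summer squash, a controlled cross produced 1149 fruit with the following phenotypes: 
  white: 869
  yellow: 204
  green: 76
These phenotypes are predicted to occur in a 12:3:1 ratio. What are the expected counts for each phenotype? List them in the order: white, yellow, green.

861.75, 215.4375, 71.8125

The 12:3:1 ratio has 16 parts, so with N = 1149 the expected counts are:
  white: 1149 × 12/16 = 861.75
  yellow: 1149 × 3/16 = 215.4375
  green: 1149 × 1/16 = 71.8125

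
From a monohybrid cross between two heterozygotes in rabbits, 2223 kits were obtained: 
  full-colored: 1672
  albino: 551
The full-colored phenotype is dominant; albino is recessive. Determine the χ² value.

0.054

For a monohybrid cross between heterozygotes with complete dominance, the expected phenotypic ratio is 3:1.
Total ratio parts = 4. Expected numbers out of 2223:
  full-colored: 2223 × 3/4 = 1667.25
  albino: 2223 × 1/4 = 555.75
χ² = Σ (O − E)² / E
  full-colored: (1672 − 1667.25)² / 1667.25 = 0.0135
  albino: (551 − 555.75)² / 555.75 = 0.0406
χ² = 0.0135 + 0.0406 = 0.0541 ≈ 0.054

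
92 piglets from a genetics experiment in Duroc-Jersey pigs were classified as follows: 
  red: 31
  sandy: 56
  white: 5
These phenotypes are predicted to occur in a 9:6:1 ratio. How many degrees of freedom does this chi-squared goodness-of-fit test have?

2

A goodness-of-fit test with 3 phenotype classes has df = 3 − 1 = 2.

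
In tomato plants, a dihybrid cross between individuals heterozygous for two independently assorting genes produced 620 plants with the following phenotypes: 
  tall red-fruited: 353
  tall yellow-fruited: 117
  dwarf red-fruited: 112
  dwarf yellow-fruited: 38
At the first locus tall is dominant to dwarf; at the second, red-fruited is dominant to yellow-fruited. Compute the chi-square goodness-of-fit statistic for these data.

0.227

A dihybrid F₂ with independent assortment and complete dominance at both loci gives a 9:3:3:1 phenotypic ratio.
Under the 9:3:3:1 hypothesis (Σ ratio = 16, N = 620):
  tall red-fruited: 620 × 9/16 = 348.75
  tall yellow-fruited: 620 × 3/16 = 116.25
  dwarf red-fruited: 620 × 3/16 = 116.25
  dwarf yellow-fruited: 620 × 1/16 = 38.75
χ² = Σ (O − E)² / E
  tall red-fruited: (353 − 348.75)² / 348.75 = 0.0518
  tall yellow-fruited: (117 − 116.25)² / 116.25 = 0.0048
  dwarf red-fruited: (112 − 116.25)² / 116.25 = 0.1554
  dwarf yellow-fruited: (38 − 38.75)² / 38.75 = 0.0145
χ² = 0.0518 + 0.0048 + 0.1554 + 0.0145 = 0.2265 ≈ 0.227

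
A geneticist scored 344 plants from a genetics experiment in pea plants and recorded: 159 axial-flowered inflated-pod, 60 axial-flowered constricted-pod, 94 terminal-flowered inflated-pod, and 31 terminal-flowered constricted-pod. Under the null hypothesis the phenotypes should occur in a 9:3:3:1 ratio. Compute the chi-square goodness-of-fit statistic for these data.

Under the 9:3:3:1 hypothesis (Σ ratio = 16, N = 344):
  axial-flowered inflated-pod: 344 × 9/16 = 193.5
  axial-flowered constricted-pod: 344 × 3/16 = 64.5
  terminal-flowered inflated-pod: 344 × 3/16 = 64.5
  terminal-flowered constricted-pod: 344 × 1/16 = 21.5
χ² = Σ (O − E)² / E
  axial-flowered inflated-pod: (159 − 193.5)² / 193.5 = 6.1512
  axial-flowered constricted-pod: (60 − 64.5)² / 64.5 = 0.3140
  terminal-flowered inflated-pod: (94 − 64.5)² / 64.5 = 13.4922
  terminal-flowered constricted-pod: (31 − 21.5)² / 21.5 = 4.1977
χ² = 6.1512 + 0.3140 + 13.4922 + 4.1977 = 24.1551 ≈ 24.155

24.155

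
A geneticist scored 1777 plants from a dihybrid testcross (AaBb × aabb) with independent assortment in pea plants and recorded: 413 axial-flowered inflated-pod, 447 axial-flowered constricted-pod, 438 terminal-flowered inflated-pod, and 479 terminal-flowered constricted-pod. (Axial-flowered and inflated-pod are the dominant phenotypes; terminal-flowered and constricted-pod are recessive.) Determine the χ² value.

5.021

A dihybrid testcross with independent assortment gives a 1:1:1:1 ratio.
Expected counts for N = 1777 under a 1:1:1:1 ratio (total parts = 4):
  axial-flowered inflated-pod: 1777 × 1/4 = 444.25
  axial-flowered constricted-pod: 1777 × 1/4 = 444.25
  terminal-flowered inflated-pod: 1777 × 1/4 = 444.25
  terminal-flowered constricted-pod: 1777 × 1/4 = 444.25
χ² = Σ (O − E)² / E
  axial-flowered inflated-pod: (413 − 444.25)² / 444.25 = 2.1982
  axial-flowered constricted-pod: (447 − 444.25)² / 444.25 = 0.0170
  terminal-flowered inflated-pod: (438 − 444.25)² / 444.25 = 0.0879
  terminal-flowered constricted-pod: (479 − 444.25)² / 444.25 = 2.7182
χ² = 2.1982 + 0.0170 + 0.0879 + 2.7182 = 5.0213 ≈ 5.021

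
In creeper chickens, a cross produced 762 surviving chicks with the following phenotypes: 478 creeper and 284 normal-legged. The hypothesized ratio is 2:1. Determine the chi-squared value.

Total ratio parts = 3. Expected numbers out of 762:
  creeper: 762 × 2/3 = 508
  normal-legged: 762 × 1/3 = 254
χ² = Σ (O − E)² / E
  creeper: (478 − 508)² / 508 = 1.7717
  normal-legged: (284 − 254)² / 254 = 3.5433
χ² = 1.7717 + 3.5433 = 5.315

5.315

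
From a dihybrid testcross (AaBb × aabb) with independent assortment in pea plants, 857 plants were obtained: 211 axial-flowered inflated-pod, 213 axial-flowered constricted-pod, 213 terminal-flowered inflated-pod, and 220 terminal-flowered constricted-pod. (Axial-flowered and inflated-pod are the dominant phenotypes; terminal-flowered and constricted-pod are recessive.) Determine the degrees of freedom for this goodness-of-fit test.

A dihybrid testcross with independent assortment gives a 1:1:1:1 ratio.
A goodness-of-fit test with 4 phenotype classes has df = 4 − 1 = 3.

3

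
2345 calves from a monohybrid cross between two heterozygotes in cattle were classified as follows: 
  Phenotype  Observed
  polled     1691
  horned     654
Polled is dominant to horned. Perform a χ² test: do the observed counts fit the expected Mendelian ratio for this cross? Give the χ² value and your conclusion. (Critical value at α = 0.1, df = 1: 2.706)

For a monohybrid cross between heterozygotes with complete dominance, the expected phenotypic ratio is 3:1.
Expected counts for N = 2345 under a 3:1 ratio (total parts = 4):
  polled: 2345 × 3/4 = 1758.75
  horned: 2345 × 1/4 = 586.25
χ² = Σ (O − E)² / E
  polled: (1691 − 1758.75)² / 1758.75 = 2.6098
  horned: (654 − 586.25)² / 586.25 = 7.8295
χ² = 2.6098 + 7.8295 = 10.4393 ≈ 10.439
Degrees of freedom = 2 − 1 = 1; critical value at α = 0.1 is 2.706.
Since 10.439 > 2.706, we reject the null hypothesis — the data do not fit the 3:1 ratio.

10.439; not consistent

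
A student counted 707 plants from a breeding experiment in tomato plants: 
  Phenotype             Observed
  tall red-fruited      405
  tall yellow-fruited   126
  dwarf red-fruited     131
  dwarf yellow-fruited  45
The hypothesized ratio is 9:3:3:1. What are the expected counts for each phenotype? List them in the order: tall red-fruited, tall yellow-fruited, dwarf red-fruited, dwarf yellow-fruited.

397.6875, 132.5625, 132.5625, 44.1875

The 9:3:3:1 ratio has 16 parts, so with N = 707 the expected counts are:
  tall red-fruited: 707 × 9/16 = 397.6875
  tall yellow-fruited: 707 × 3/16 = 132.5625
  dwarf red-fruited: 707 × 3/16 = 132.5625
  dwarf yellow-fruited: 707 × 1/16 = 44.1875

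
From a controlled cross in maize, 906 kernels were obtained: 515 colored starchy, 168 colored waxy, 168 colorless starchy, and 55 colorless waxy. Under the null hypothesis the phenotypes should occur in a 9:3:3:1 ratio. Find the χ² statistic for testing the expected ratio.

0.145

Total ratio parts = 16. Expected numbers out of 906:
  colored starchy: 906 × 9/16 = 509.625
  colored waxy: 906 × 3/16 = 169.875
  colorless starchy: 906 × 3/16 = 169.875
  colorless waxy: 906 × 1/16 = 56.625
χ² = Σ (O − E)² / E
  colored starchy: (515 − 509.625)² / 509.625 = 0.0567
  colored waxy: (168 − 169.875)² / 169.875 = 0.0207
  colorless starchy: (168 − 169.875)² / 169.875 = 0.0207
  colorless waxy: (55 − 56.625)² / 56.625 = 0.0466
χ² = 0.0567 + 0.0207 + 0.0207 + 0.0466 = 0.1447 ≈ 0.145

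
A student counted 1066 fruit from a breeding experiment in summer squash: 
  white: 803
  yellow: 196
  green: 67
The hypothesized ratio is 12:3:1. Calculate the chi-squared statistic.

The 12:3:1 ratio has 16 parts, so with N = 1066 the expected counts are:
  white: 1066 × 12/16 = 799.5
  yellow: 1066 × 3/16 = 199.875
  green: 1066 × 1/16 = 66.625
χ² = Σ (O − E)² / E
  white: (803 − 799.5)² / 799.5 = 0.0153
  yellow: (196 − 199.875)² / 199.875 = 0.0751
  green: (67 − 66.625)² / 66.625 = 0.0021
χ² = 0.0153 + 0.0751 + 0.0021 = 0.0925 ≈ 0.093

0.093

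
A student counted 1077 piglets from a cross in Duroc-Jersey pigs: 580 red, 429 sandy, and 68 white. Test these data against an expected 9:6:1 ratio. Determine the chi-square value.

Total ratio parts = 16. Expected numbers out of 1077:
  red: 1077 × 9/16 = 605.8125
  sandy: 1077 × 6/16 = 403.875
  white: 1077 × 1/16 = 67.3125
χ² = Σ (O − E)² / E
  red: (580 − 605.8125)² / 605.8125 = 1.0998
  sandy: (429 − 403.875)² / 403.875 = 1.5630
  white: (68 − 67.3125)² / 67.3125 = 0.0070
χ² = 1.0998 + 1.5630 + 0.0070 = 2.6698 ≈ 2.670

2.670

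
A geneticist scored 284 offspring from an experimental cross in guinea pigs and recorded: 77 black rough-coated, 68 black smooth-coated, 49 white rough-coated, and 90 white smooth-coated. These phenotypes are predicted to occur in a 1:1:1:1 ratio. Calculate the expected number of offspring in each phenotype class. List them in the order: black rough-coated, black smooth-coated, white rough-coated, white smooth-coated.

71, 71, 71, 71

Expected counts for N = 284 under a 1:1:1:1 ratio (total parts = 4):
  black rough-coated: 284 × 1/4 = 71
  black smooth-coated: 284 × 1/4 = 71
  white rough-coated: 284 × 1/4 = 71
  white smooth-coated: 284 × 1/4 = 71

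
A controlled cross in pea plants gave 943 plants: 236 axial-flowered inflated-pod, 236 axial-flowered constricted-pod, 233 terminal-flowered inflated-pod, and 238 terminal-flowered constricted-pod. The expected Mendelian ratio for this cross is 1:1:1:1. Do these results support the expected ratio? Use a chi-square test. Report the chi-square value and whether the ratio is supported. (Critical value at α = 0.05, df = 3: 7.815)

0.054; consistent

Total ratio parts = 4. Expected numbers out of 943:
  axial-flowered inflated-pod: 943 × 1/4 = 235.75
  axial-flowered constricted-pod: 943 × 1/4 = 235.75
  terminal-flowered inflated-pod: 943 × 1/4 = 235.75
  terminal-flowered constricted-pod: 943 × 1/4 = 235.75
χ² = Σ (O − E)² / E
  axial-flowered inflated-pod: (236 − 235.75)² / 235.75 = 0.0003
  axial-flowered constricted-pod: (236 − 235.75)² / 235.75 = 0.0003
  terminal-flowered inflated-pod: (233 − 235.75)² / 235.75 = 0.0321
  terminal-flowered constricted-pod: (238 − 235.75)² / 235.75 = 0.0215
χ² = 0.0003 + 0.0003 + 0.0321 + 0.0215 = 0.0542 ≈ 0.054
Degrees of freedom = 4 − 1 = 3; critical value at α = 0.05 is 7.815.
Since 0.054 < 7.815, we fail to reject the null hypothesis — the data are consistent with the 1:1:1:1 ratio.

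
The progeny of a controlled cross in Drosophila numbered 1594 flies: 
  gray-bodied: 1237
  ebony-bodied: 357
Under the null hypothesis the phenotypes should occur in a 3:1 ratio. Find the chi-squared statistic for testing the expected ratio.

5.762

Expected counts for N = 1594 under a 3:1 ratio (total parts = 4):
  gray-bodied: 1594 × 3/4 = 1195.5
  ebony-bodied: 1594 × 1/4 = 398.5
χ² = Σ (O − E)² / E
  gray-bodied: (1237 − 1195.5)² / 1195.5 = 1.4406
  ebony-bodied: (357 − 398.5)² / 398.5 = 4.3218
χ² = 1.4406 + 4.3218 = 5.7624 ≈ 5.762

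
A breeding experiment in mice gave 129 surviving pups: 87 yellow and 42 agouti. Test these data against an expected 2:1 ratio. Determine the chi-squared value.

0.035

The 2:1 ratio has 3 parts, so with N = 129 the expected counts are:
  yellow: 129 × 2/3 = 86
  agouti: 129 × 1/3 = 43
χ² = Σ (O − E)² / E
  yellow: (87 − 86)² / 86 = 0.0116
  agouti: (42 − 43)² / 43 = 0.0233
χ² = 0.0116 + 0.0233 = 0.0349 ≈ 0.035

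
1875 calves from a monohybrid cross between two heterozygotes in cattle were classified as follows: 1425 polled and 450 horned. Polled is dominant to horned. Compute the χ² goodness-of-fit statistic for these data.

For a monohybrid cross between heterozygotes with complete dominance, the expected phenotypic ratio is 3:1.
Expected counts for N = 1875 under a 3:1 ratio (total parts = 4):
  polled: 1875 × 3/4 = 1406.25
  horned: 1875 × 1/4 = 468.75
χ² = Σ (O − E)² / E
  polled: (1425 − 1406.25)² / 1406.25 = 0.2500
  horned: (450 − 468.75)² / 468.75 = 0.7500
χ² = 0.2500 + 0.7500 = 1.000

1.000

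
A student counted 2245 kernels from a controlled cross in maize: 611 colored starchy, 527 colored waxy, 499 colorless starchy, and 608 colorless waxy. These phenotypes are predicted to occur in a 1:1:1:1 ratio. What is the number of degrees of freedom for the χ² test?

A goodness-of-fit test with 4 phenotype classes has df = 4 − 1 = 3.

3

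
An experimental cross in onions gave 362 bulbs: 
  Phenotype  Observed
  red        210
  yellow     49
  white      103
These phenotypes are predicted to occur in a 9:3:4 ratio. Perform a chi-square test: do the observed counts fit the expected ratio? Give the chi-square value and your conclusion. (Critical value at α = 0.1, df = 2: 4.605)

The 9:3:4 ratio has 16 parts, so with N = 362 the expected counts are:
  red: 362 × 9/16 = 203.625
  yellow: 362 × 3/16 = 67.875
  white: 362 × 4/16 = 90.5
χ² = Σ (O − E)² / E
  red: (210 − 203.625)² / 203.625 = 0.1996
  yellow: (49 − 67.875)² / 67.875 = 5.2488
  white: (103 − 90.5)² / 90.5 = 1.7265
χ² = 0.1996 + 5.2488 + 1.7265 = 7.1749 ≈ 7.175
Degrees of freedom = 3 − 1 = 2; critical value at α = 0.1 is 4.605.
Since 7.175 > 4.605, we reject the null hypothesis — the data do not fit the 9:3:4 ratio.

7.175; not consistent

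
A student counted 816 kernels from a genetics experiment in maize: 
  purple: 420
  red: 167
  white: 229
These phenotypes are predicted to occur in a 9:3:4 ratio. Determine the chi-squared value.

Expected counts for N = 816 under a 9:3:4 ratio (total parts = 16):
  purple: 816 × 9/16 = 459
  red: 816 × 3/16 = 153
  white: 816 × 4/16 = 204
χ² = Σ (O − E)² / E
  purple: (420 − 459)² / 459 = 3.3137
  red: (167 − 153)² / 153 = 1.2810
  white: (229 − 204)² / 204 = 3.0637
χ² = 3.3137 + 1.2810 + 3.0637 = 7.6584 ≈ 7.658

7.658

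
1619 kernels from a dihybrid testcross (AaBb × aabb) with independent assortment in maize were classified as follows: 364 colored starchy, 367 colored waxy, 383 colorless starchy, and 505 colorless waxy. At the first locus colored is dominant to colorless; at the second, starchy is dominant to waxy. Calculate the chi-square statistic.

33.623

A dihybrid testcross with independent assortment gives a 1:1:1:1 ratio.
Total ratio parts = 4. Expected numbers out of 1619:
  colored starchy: 1619 × 1/4 = 404.75
  colored waxy: 1619 × 1/4 = 404.75
  colorless starchy: 1619 × 1/4 = 404.75
  colorless waxy: 1619 × 1/4 = 404.75
χ² = Σ (O − E)² / E
  colored starchy: (364 − 404.75)² / 404.75 = 4.1027
  colored waxy: (367 − 404.75)² / 404.75 = 3.5208
  colorless starchy: (383 − 404.75)² / 404.75 = 1.1688
  colorless waxy: (505 − 404.75)² / 404.75 = 24.8303
χ² = 4.1027 + 3.5208 + 1.1688 + 24.8303 = 33.6226 ≈ 33.623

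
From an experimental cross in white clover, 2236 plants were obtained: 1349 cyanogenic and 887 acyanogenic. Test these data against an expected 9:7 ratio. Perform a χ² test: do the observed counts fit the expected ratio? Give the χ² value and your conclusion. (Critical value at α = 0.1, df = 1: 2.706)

Total ratio parts = 16. Expected numbers out of 2236:
  cyanogenic: 2236 × 9/16 = 1257.75
  acyanogenic: 2236 × 7/16 = 978.25
χ² = Σ (O − E)² / E
  cyanogenic: (1349 − 1257.75)² / 1257.75 = 6.6202
  acyanogenic: (887 − 978.25)² / 978.25 = 8.5117
χ² = 6.6202 + 8.5117 = 15.1319 ≈ 15.132
Degrees of freedom = 2 − 1 = 1; critical value at α = 0.1 is 2.706.
Since 15.132 > 2.706, we reject the null hypothesis — the data do not fit the 9:7 ratio.

15.132; not consistent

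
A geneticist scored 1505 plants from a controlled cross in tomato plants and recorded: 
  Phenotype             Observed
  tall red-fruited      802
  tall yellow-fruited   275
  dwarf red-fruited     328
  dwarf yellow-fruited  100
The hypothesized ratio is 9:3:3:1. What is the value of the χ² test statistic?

The 9:3:3:1 ratio has 16 parts, so with N = 1505 the expected counts are:
  tall red-fruited: 1505 × 9/16 = 846.5625
  tall yellow-fruited: 1505 × 3/16 = 282.1875
  dwarf red-fruited: 1505 × 3/16 = 282.1875
  dwarf yellow-fruited: 1505 × 1/16 = 94.0625
χ² = Σ (O − E)² / E
  tall red-fruited: (802 − 846.5625)² / 846.5625 = 2.3457
  tall yellow-fruited: (275 − 282.1875)² / 282.1875 = 0.1831
  dwarf red-fruited: (328 − 282.1875)² / 282.1875 = 7.4376
  dwarf yellow-fruited: (100 − 94.0625)² / 94.0625 = 0.3748
χ² = 2.3457 + 0.1831 + 7.4376 + 0.3748 = 10.3412 ≈ 10.341

10.341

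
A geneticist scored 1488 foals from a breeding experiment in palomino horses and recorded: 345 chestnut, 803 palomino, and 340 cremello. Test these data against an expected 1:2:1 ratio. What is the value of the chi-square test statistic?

9.391

Total ratio parts = 4. Expected numbers out of 1488:
  chestnut: 1488 × 1/4 = 372
  palomino: 1488 × 2/4 = 744
  cremello: 1488 × 1/4 = 372
χ² = Σ (O − E)² / E
  chestnut: (345 − 372)² / 372 = 1.9597
  palomino: (803 − 744)² / 744 = 4.6788
  cremello: (340 − 372)² / 372 = 2.7527
χ² = 1.9597 + 4.6788 + 2.7527 = 9.3912 ≈ 9.391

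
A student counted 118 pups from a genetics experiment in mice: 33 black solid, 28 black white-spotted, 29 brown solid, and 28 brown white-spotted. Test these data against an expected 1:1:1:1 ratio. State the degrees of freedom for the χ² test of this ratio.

A goodness-of-fit test with 4 phenotype classes has df = 4 − 1 = 3.

3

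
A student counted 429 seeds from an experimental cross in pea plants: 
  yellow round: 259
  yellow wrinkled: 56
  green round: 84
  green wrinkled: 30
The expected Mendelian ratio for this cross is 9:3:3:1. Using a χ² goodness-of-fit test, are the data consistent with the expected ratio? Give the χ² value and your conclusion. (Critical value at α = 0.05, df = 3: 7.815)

Total ratio parts = 16. Expected numbers out of 429:
  yellow round: 429 × 9/16 = 241.3125
  yellow wrinkled: 429 × 3/16 = 80.4375
  green round: 429 × 3/16 = 80.4375
  green wrinkled: 429 × 1/16 = 26.8125
χ² = Σ (O − E)² / E
  yellow round: (259 − 241.3125)² / 241.3125 = 1.2964
  yellow wrinkled: (56 − 80.4375)² / 80.4375 = 7.4243
  green round: (84 − 80.4375)² / 80.4375 = 0.1578
  green wrinkled: (30 − 26.8125)² / 26.8125 = 0.3789
χ² = 1.2964 + 7.4243 + 0.1578 + 0.3789 = 9.2574 ≈ 9.257
Degrees of freedom = 4 − 1 = 3; critical value at α = 0.05 is 7.815.
Since 9.257 > 7.815, we reject the null hypothesis — the data do not fit the 9:3:3:1 ratio.

9.257; not consistent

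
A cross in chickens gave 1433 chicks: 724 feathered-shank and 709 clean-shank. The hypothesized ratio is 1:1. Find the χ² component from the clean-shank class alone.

0.079

Expected counts for N = 1433 under a 1:1 ratio (total parts = 2):
  feathered-shank: 1433 × 1/2 = 716.5
  clean-shank: 1433 × 1/2 = 716.5
Contribution of clean-shank: (709 − 716.5)² / 716.5 = 0.0785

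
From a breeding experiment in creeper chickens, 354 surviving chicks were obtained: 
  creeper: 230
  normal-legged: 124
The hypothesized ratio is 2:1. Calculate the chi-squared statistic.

0.458

Expected counts for N = 354 under a 2:1 ratio (total parts = 3):
  creeper: 354 × 2/3 = 236
  normal-legged: 354 × 1/3 = 118
χ² = Σ (O − E)² / E
  creeper: (230 − 236)² / 236 = 0.1525
  normal-legged: (124 − 118)² / 118 = 0.3051
χ² = 0.1525 + 0.3051 = 0.4576 ≈ 0.458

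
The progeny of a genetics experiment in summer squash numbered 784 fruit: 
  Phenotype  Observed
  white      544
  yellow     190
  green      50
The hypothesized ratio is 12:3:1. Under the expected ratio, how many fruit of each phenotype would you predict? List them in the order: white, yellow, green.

588, 147, 49

The 12:3:1 ratio has 16 parts, so with N = 784 the expected counts are:
  white: 784 × 12/16 = 588
  yellow: 784 × 3/16 = 147
  green: 784 × 1/16 = 49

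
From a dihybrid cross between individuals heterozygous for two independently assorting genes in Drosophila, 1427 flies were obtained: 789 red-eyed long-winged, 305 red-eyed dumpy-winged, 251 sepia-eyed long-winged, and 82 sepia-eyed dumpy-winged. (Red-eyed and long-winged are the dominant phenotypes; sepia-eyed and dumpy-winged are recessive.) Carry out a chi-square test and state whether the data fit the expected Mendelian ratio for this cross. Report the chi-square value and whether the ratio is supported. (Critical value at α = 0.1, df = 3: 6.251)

7.076; not consistent

A dihybrid F₂ with independent assortment and complete dominance at both loci gives a 9:3:3:1 phenotypic ratio.
Total ratio parts = 16. Expected numbers out of 1427:
  red-eyed long-winged: 1427 × 9/16 = 802.6875
  red-eyed dumpy-winged: 1427 × 3/16 = 267.5625
  sepia-eyed long-winged: 1427 × 3/16 = 267.5625
  sepia-eyed dumpy-winged: 1427 × 1/16 = 89.1875
χ² = Σ (O − E)² / E
  red-eyed long-winged: (789 − 802.6875)² / 802.6875 = 0.2334
  red-eyed dumpy-winged: (305 − 267.5625)² / 267.5625 = 5.2383
  sepia-eyed long-winged: (251 − 267.5625)² / 267.5625 = 1.0252
  sepia-eyed dumpy-winged: (82 − 89.1875)² / 89.1875 = 0.5792
χ² = 0.2334 + 5.2383 + 1.0252 + 0.5792 = 7.0761 ≈ 7.076
Degrees of freedom = 4 − 1 = 3; critical value at α = 0.1 is 6.251.
Since 7.076 > 6.251, we reject the null hypothesis — the data do not fit the 9:3:3:1 ratio.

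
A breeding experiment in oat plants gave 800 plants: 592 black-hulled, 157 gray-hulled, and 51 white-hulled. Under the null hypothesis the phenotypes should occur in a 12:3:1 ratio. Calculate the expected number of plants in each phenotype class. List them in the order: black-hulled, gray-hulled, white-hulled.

The 12:3:1 ratio has 16 parts, so with N = 800 the expected counts are:
  black-hulled: 800 × 12/16 = 600
  gray-hulled: 800 × 3/16 = 150
  white-hulled: 800 × 1/16 = 50

600, 150, 50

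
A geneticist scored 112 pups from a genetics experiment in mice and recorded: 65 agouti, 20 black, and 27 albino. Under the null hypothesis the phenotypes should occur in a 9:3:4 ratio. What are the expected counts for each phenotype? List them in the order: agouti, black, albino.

Expected counts for N = 112 under a 9:3:4 ratio (total parts = 16):
  agouti: 112 × 9/16 = 63
  black: 112 × 3/16 = 21
  albino: 112 × 4/16 = 28

63, 21, 28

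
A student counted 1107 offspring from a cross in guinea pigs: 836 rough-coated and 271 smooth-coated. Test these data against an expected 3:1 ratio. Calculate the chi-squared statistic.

0.159

Expected counts for N = 1107 under a 3:1 ratio (total parts = 4):
  rough-coated: 1107 × 3/4 = 830.25
  smooth-coated: 1107 × 1/4 = 276.75
χ² = Σ (O − E)² / E
  rough-coated: (836 − 830.25)² / 830.25 = 0.0398
  smooth-coated: (271 − 276.75)² / 276.75 = 0.1195
χ² = 0.0398 + 0.1195 = 0.1593 ≈ 0.159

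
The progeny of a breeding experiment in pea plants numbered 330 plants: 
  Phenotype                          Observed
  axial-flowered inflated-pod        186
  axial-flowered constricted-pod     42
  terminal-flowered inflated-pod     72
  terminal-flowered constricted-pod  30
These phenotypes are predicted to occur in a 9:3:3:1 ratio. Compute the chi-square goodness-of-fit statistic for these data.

Total ratio parts = 16. Expected numbers out of 330:
  axial-flowered inflated-pod: 330 × 9/16 = 185.625
  axial-flowered constricted-pod: 330 × 3/16 = 61.875
  terminal-flowered inflated-pod: 330 × 3/16 = 61.875
  terminal-flowered constricted-pod: 330 × 1/16 = 20.625
χ² = Σ (O − E)² / E
  axial-flowered inflated-pod: (186 − 185.625)² / 185.625 = 0.0008
  axial-flowered constricted-pod: (42 − 61.875)² / 61.875 = 6.3841
  terminal-flowered inflated-pod: (72 − 61.875)² / 61.875 = 1.6568
  terminal-flowered constricted-pod: (30 − 20.625)² / 20.625 = 4.2614
χ² = 0.0008 + 6.3841 + 1.6568 + 4.2614 = 12.3031 ≈ 12.303

12.303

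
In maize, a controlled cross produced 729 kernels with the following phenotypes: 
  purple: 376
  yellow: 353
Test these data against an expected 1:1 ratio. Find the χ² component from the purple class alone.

Expected counts for N = 729 under a 1:1 ratio (total parts = 2):
  purple: 729 × 1/2 = 364.5
  yellow: 729 × 1/2 = 364.5
Contribution of purple: (376 − 364.5)² / 364.5 = 0.3628

0.363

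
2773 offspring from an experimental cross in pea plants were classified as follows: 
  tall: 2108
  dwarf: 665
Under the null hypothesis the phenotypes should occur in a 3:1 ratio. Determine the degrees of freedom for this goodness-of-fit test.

1

A goodness-of-fit test with 2 phenotype classes has df = 2 − 1 = 1.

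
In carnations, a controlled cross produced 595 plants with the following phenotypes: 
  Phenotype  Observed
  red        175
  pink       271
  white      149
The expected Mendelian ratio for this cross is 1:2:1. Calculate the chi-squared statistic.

Expected counts for N = 595 under a 1:2:1 ratio (total parts = 4):
  red: 595 × 1/4 = 148.75
  pink: 595 × 2/4 = 297.5
  white: 595 × 1/4 = 148.75
χ² = Σ (O − E)² / E
  red: (175 − 148.75)² / 148.75 = 4.6324
  pink: (271 − 297.5)² / 297.5 = 2.3605
  white: (149 − 148.75)² / 148.75 = 0.0004
χ² = 4.6324 + 2.3605 + 0.0004 = 6.9933 ≈ 6.993

6.993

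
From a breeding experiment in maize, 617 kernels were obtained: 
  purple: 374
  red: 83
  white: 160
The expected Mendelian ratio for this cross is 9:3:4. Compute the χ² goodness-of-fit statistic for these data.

11.541

The 9:3:4 ratio has 16 parts, so with N = 617 the expected counts are:
  purple: 617 × 9/16 = 347.0625
  red: 617 × 3/16 = 115.6875
  white: 617 × 4/16 = 154.25
χ² = Σ (O − E)² / E
  purple: (374 − 347.0625)² / 347.0625 = 2.0908
  red: (83 − 115.6875)² / 115.6875 = 9.2359
  white: (160 − 154.25)² / 154.25 = 0.2143
χ² = 2.0908 + 9.2359 + 0.2143 = 11.541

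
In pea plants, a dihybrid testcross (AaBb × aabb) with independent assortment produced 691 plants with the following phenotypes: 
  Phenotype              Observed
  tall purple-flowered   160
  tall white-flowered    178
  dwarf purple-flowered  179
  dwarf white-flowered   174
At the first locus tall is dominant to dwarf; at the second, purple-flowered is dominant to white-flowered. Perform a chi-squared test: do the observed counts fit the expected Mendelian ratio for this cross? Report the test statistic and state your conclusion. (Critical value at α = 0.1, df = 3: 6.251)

1.336; consistent

A dihybrid testcross with independent assortment gives a 1:1:1:1 ratio.
Expected counts for N = 691 under a 1:1:1:1 ratio (total parts = 4):
  tall purple-flowered: 691 × 1/4 = 172.75
  tall white-flowered: 691 × 1/4 = 172.75
  dwarf purple-flowered: 691 × 1/4 = 172.75
  dwarf white-flowered: 691 × 1/4 = 172.75
χ² = Σ (O − E)² / E
  tall purple-flowered: (160 − 172.75)² / 172.75 = 0.9410
  tall white-flowered: (178 − 172.75)² / 172.75 = 0.1596
  dwarf purple-flowered: (179 − 172.75)² / 172.75 = 0.2261
  dwarf white-flowered: (174 − 172.75)² / 172.75 = 0.0090
χ² = 0.9410 + 0.1596 + 0.2261 + 0.0090 = 1.3357 ≈ 1.336
Degrees of freedom = 4 − 1 = 3; critical value at α = 0.1 is 6.251.
Since 1.336 < 6.251, we fail to reject the null hypothesis — the data are consistent with the 1:1:1:1 ratio.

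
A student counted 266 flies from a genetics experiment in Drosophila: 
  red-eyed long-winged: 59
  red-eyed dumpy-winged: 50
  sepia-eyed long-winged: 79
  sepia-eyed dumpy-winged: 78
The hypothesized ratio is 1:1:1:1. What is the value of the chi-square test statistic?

9.278

Under the 1:1:1:1 hypothesis (Σ ratio = 4, N = 266):
  red-eyed long-winged: 266 × 1/4 = 66.5
  red-eyed dumpy-winged: 266 × 1/4 = 66.5
  sepia-eyed long-winged: 266 × 1/4 = 66.5
  sepia-eyed dumpy-winged: 266 × 1/4 = 66.5
χ² = Σ (O − E)² / E
  red-eyed long-winged: (59 − 66.5)² / 66.5 = 0.8459
  red-eyed dumpy-winged: (50 − 66.5)² / 66.5 = 4.0940
  sepia-eyed long-winged: (79 − 66.5)² / 66.5 = 2.3496
  sepia-eyed dumpy-winged: (78 − 66.5)² / 66.5 = 1.9887
χ² = 0.8459 + 4.0940 + 2.3496 + 1.9887 = 9.2782 ≈ 9.278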